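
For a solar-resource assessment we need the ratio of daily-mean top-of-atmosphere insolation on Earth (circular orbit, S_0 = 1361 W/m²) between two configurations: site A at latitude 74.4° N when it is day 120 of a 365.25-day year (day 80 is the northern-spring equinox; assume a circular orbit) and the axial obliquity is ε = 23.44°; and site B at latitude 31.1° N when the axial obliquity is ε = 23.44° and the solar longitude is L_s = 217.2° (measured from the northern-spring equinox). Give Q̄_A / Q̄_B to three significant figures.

— Configuration A (ϕ=+74.4°):
Solar longitude: L_s = 360° × (120 − 80)/365.25 = 39.425°.
sin δ = sin 23.44° × sin 39.425° = 0.25262, so δ = +14.633°.
cos h₀ = −tan(+74.4°) tan(+14.633°) = -0.9351, h₀ = 2.7794 rad.
Bracket: h₀ sin ϕ sin δ + cos ϕ cos δ sin h₀ = 2.7794×0.96316×0.25262 + 0.26892×0.96756×0.35432 = 0.676265 + 0.092193 = 0.768458.
Q̄ = (S_0/π) × [bracket] = (1361/π) × 0.768458 = 332.91 W/m².
— Configuration B (ϕ=+31.1°):
Solar declination: sin δ = sin ε · sin L_s = sin 23.44° × sin 217.2° = -0.24050, so δ = -13.916°.
cos h₀ = −tan(+31.1°) tan(-13.916°) = 0.1495, h₀ = 1.4208 rad.
Bracket: h₀ sin ϕ sin δ + cos ϕ cos δ sin h₀ = 1.4208×0.51653×-0.24050 + 0.85627×0.97065×0.98877 = -0.176500 + 0.821805 = 0.645305.
Q̄ = (S_0/π) × [bracket] = (1361/π) × 0.645305 = 279.56 W/m².
Ratio Q̄_A / Q̄_B = 332.91 / 279.56 = 1.191.

Q̄_A / Q̄_B ≈ 1.19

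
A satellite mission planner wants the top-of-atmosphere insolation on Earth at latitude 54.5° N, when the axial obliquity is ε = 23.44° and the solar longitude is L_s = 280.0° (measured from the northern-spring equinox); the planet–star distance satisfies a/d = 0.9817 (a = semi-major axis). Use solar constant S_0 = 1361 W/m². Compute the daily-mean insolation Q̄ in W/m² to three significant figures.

Q̄ ≈ 55.0 W/m²

Solar declination: sin δ = sin ε · sin L_s = sin 23.44° × sin 280.0° = -0.39175, so δ = -23.063°.
cos h₀ = −tan(+54.5°) tan(-23.063°) = 0.5969, h₀ = 0.9311 rad.
Bracket: h₀ sin ϕ sin δ + cos ϕ cos δ sin h₀ = 0.9311×0.81412×-0.39175 + 0.58070×0.92007×0.80230 = -0.296957 + 0.428657 = 0.131700.
Inverse-square distance factor (a/d)² = 0.9817² = 0.963735.
Q̄ = (S_0/π) × 0.963735 × [bracket] = (1361/π) × 0.963735 × 0.131700 = 54.99 W/m².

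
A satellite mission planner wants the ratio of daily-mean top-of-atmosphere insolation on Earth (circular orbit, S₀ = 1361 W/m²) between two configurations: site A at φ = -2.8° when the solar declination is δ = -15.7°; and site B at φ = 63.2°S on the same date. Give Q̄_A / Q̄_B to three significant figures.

Q̄_A / Q̄_B ≈ 1.11

— Configuration A (φ=-2.8°):
cos H₀ = −tan(-2.8°) tan(-15.700°) = -0.0137, H₀ = 1.5845 rad.
Bracket: H₀ sin φ sin δ + cos φ cos δ sin H₀ = 1.5845×-0.04885×-0.27060 + 0.99881×0.96269×0.99991 = 0.020945 + 0.961458 = 0.982403.
Q̄ = (S₀/π) × [bracket] = (1361/π) × 0.982403 = 425.60 W/m².
— Configuration B (φ=-63.2°):
cos H₀ = −tan(-63.2°) tan(-15.700°) = -0.5565, H₀ = 2.1609 rad.
Bracket: H₀ sin φ sin δ + cos φ cos δ sin H₀ = 2.1609×-0.89259×-0.27060 + 0.45088×0.96269×0.83088 = 0.521933 + 0.360650 = 0.882583.
Q̄ = (S₀/π) × [bracket] = (1361/π) × 0.882583 = 382.35 W/m².
Ratio Q̄_A / Q̄_B = 425.60 / 382.35 = 1.113.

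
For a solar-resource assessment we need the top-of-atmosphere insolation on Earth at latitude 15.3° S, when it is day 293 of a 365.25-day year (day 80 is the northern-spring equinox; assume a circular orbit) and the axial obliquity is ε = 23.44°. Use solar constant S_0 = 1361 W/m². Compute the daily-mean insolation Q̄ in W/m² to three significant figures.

Solar longitude: L_s = 360° × (293 − 80)/365.25 = 209.938°.
sin δ = sin 23.44° × sin 209.938° = -0.19852, so δ = -11.451°.
cos h₀ = −tan(-15.3°) tan(-11.451°) = -0.0554, h₀ = 1.6262 rad.
Bracket: h₀ sin ϕ sin δ + cos ϕ cos δ sin h₀ = 1.6262×-0.26387×-0.19852 + 0.96456×0.98010×0.99846 = 0.085186 + 0.943909 = 1.029095.
Q̄ = (S_0/π) × [bracket] = (1361/π) × 1.029095 = 445.8 W/m².

Q̄ ≈ 446 W/m²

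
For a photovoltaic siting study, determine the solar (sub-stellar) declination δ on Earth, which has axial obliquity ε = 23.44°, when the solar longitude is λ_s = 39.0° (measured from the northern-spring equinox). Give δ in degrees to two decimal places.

sin δ = sin ε · sin λ_s = sin 23.44° × sin 39.0° = 0.250336.
δ = arcsin(0.250336) = +14.50°.

δ = +14.50°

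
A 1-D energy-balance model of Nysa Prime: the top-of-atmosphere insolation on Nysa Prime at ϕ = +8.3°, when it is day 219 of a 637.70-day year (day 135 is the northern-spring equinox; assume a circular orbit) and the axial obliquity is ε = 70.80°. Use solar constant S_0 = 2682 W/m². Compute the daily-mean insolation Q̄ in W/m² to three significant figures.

Solar longitude: L_s = 360° × (219 − 135)/637.70 = 47.420°.
sin δ = sin 70.80° × sin 47.420° = 0.69538, so δ = +44.058°.
cos h₀ = −tan(+8.3°) tan(+44.058°) = -0.1412, h₀ = 1.7124 rad.
Bracket: h₀ sin ϕ sin δ + cos ϕ cos δ sin h₀ = 1.7124×0.14436×0.69538 + 0.98953×0.71864×0.98999 = 0.171899 + 0.703998 = 0.875897.
Q̄ = (S_0/π) × [bracket] = (2682/π) × 0.875897 = 747.8 W/m².

Q̄ ≈ 748 W/m²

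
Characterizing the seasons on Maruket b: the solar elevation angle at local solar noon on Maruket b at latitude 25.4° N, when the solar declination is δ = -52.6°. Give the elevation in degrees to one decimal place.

At local noon the hour angle is zero, so the zenith angle equals |φ − δ| = |+25.4° − (-52.600°)| = 78.000°.
Elevation = 90° − 78.000° = 12.0°.

12.0°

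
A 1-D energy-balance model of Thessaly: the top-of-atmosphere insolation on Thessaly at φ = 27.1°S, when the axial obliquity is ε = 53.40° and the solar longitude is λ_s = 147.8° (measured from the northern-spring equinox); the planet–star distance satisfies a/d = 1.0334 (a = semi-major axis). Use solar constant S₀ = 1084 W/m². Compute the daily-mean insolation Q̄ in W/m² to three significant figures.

Solar declination: sin δ = sin ε · sin λ_s = sin 53.40° × sin 147.8° = 0.42780, so δ = +25.328°.
cos H₀ = −tan(-27.1°) tan(+25.328°) = 0.2422, H₀ = 1.3262 rad.
Bracket: H₀ sin φ sin δ + cos φ cos δ sin H₀ = 1.3262×-0.45554×0.42780 + 0.89021×0.90387×0.97023 = -0.258450 + 0.780680 = 0.522230.
Inverse-square distance factor (a/d)² = 1.0334² = 1.067916.
Q̄ = (S₀/π) × 1.067916 × [bracket] = (1084/π) × 1.067916 × 0.522230 = 192.4 W/m².

Q̄ ≈ 192 W/m²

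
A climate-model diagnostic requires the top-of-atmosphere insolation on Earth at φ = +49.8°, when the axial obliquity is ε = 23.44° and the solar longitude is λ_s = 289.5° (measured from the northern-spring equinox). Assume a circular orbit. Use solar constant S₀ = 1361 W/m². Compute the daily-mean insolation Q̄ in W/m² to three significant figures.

Q̄ ≈ 94.6 W/m²

Solar declination: sin δ = sin ε · sin λ_s = sin 23.44° × sin 289.5° = -0.37497, so δ = -22.023°.
cos H₀ = −tan(+49.8°) tan(-22.023°) = 0.4786, H₀ = 1.0717 rad.
Bracket: H₀ sin φ sin δ + cos φ cos δ sin H₀ = 1.0717×0.76380×-0.37497 + 0.64546×0.92704×0.87801 = -0.306937 + 0.525372 = 0.218435.
Q̄ = (S₀/π) × [bracket] = (1361/π) × 0.218435 = 94.63 W/m².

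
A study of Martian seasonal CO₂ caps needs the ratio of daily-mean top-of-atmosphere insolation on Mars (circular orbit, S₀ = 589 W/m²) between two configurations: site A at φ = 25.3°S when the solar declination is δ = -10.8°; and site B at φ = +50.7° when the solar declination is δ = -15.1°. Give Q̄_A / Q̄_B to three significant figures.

Q̄_A / Q̄_B ≈ 3.10

— Configuration A (φ=-25.3°):
cos H₀ = −tan(-25.3°) tan(-10.800°) = -0.0902, H₀ = 1.6611 rad.
Bracket: H₀ sin φ sin δ + cos φ cos δ sin H₀ = 1.6611×-0.42736×-0.18738 + 0.90408×0.98229×0.99593 = 0.133019 + 0.884454 = 1.017473.
Q̄ = (S₀/π) × [bracket] = (589/π) × 1.017473 = 190.76 W/m².
— Configuration B (φ=+50.7°):
cos H₀ = −tan(+50.7°) tan(-15.100°) = 0.3297, H₀ = 1.2349 rad.
Bracket: H₀ sin φ sin δ + cos φ cos δ sin H₀ = 1.2349×0.77384×-0.26050 + 0.63338×0.96547×0.94410 = -0.248938 + 0.577326 = 0.328388.
Q̄ = (S₀/π) × [bracket] = (589/π) × 0.328388 = 61.568 W/m².
Ratio Q̄_A / Q̄_B = 190.76 / 61.568 = 3.098.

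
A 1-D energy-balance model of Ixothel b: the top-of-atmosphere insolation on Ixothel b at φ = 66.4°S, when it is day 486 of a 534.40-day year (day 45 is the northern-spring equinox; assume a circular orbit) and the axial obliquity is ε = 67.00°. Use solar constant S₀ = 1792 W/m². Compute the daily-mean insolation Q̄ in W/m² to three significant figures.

Solar longitude: λ_s = 360° × (486 − 45)/534.40 = 297.081°.
sin δ = sin 67.00° × sin 297.081° = -0.81959, so δ = -55.043°.
cos H₀ = −tan(-66.4°) tan(-55.043°) = -3.2742 ≤ −1 ⇒ polar day, H₀ = π.
Bracket: H₀ sin φ sin δ + cos φ cos δ sin H₀ = 3.1416×-0.91636×-0.81959 + 0.40035×0.57296×0.00000 = 2.359466 + 0.000000 = 2.359466.
Q̄ = (S₀/π) × [bracket] = (1792/π) × 2.359466 = 1346 W/m².

Q̄ ≈ 1.35e+03 W/m²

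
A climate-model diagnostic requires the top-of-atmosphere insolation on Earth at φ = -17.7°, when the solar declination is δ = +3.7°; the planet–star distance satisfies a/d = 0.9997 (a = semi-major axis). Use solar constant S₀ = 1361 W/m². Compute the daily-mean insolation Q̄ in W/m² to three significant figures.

cos H₀ = −tan(-17.7°) tan(+3.700°) = 0.0206, H₀ = 1.5502 rad.
Bracket: H₀ sin φ sin δ + cos φ cos δ sin H₀ = 1.5502×-0.30403×0.06453 + 0.95266×0.99792×0.99979 = -0.030413 + 0.950479 = 0.920066.
Inverse-square distance factor (a/d)² = 0.9997² = 0.999400.
Q̄ = (S₀/π) × 0.999400 × [bracket] = (1361/π) × 0.999400 × 0.920066 = 398.4 W/m².

Q̄ ≈ 398 W/m²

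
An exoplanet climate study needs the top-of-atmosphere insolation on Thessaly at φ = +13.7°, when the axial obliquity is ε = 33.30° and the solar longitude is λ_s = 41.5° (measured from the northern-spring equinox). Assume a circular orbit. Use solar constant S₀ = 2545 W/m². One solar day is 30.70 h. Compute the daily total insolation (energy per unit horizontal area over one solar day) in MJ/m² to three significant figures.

93.5 MJ/m²

Solar declination: sin δ = sin ε · sin λ_s = sin 33.30° × sin 41.5° = 0.36379, so δ = +21.333°.
cos H₀ = −tan(+13.7°) tan(+21.333°) = -0.0952, H₀ = 1.6661 rad.
Bracket: H₀ sin φ sin δ + cos φ cos δ sin H₀ = 1.6661×0.23684×0.36379 + 0.97155×0.93148×0.99546 = 0.143551 + 0.900871 = 1.044422.
Q̄ = (S₀/π) × [bracket] = (2545/π) × 1.044422 = 846.08 W/m².
Daily total = Q̄ × 30.70 h × 3600 s/h = 846.08 × 30.70 × 3600 / 10⁶ = 93.51 MJ/m².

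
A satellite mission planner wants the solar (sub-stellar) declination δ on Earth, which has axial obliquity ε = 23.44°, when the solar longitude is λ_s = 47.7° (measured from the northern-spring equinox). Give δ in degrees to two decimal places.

sin δ = sin ε · sin λ_s = sin 23.44° × sin 47.7° = 0.294217.
δ = arcsin(0.294217) = +17.11°.

δ = +17.11°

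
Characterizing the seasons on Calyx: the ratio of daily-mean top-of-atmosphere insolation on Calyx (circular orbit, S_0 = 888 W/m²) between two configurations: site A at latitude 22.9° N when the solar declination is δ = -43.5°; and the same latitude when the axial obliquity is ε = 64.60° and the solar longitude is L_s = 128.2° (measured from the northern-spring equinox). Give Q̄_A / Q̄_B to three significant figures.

— Configuration A (ϕ=+22.9°):
cos h₀ = −tan(+22.9°) tan(-43.500°) = 0.4009, h₀ = 1.1583 rad.
Bracket: h₀ sin ϕ sin δ + cos ϕ cos δ sin h₀ = 1.1583×0.38912×-0.68835 + 0.92119×0.72537×0.91614 = -0.310252 + 0.612168 = 0.301916.
Q̄ = (S_0/π) × [bracket] = (888/π) × 0.301916 = 85.339 W/m².
— Configuration B (ϕ=+22.9°):
Solar declination: sin δ = sin ε · sin L_s = sin 64.60° × sin 128.2° = 0.70989, so δ = +45.226°.
cos h₀ = −tan(+22.9°) tan(+45.226°) = -0.4258, h₀ = 2.0106 rad.
Bracket: h₀ sin ϕ sin δ + cos ϕ cos δ sin h₀ = 2.0106×0.38912×0.70989 + 0.92119×0.70431×0.90483 = 0.555393 + 0.587057 = 1.142450.
Q̄ = (S_0/π) × [bracket] = (888/π) × 1.142450 = 322.92 W/m².
Ratio Q̄_A / Q̄_B = 85.339 / 322.92 = 0.2643.

Q̄_A / Q̄_B ≈ 0.264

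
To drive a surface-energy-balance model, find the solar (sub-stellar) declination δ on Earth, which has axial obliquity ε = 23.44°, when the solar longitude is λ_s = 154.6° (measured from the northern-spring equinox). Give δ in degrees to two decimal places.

sin δ = sin ε · sin λ_s = sin 23.44° × sin 154.6° = 0.170625.
δ = arcsin(0.170625) = +9.82°.

δ = +9.82°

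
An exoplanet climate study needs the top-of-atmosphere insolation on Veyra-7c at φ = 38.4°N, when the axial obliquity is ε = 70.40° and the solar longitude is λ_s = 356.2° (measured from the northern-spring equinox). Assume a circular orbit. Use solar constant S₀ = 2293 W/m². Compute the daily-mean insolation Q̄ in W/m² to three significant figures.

Solar declination: sin δ = sin ε · sin λ_s = sin 70.40° × sin 356.2° = -0.06243, so δ = -3.580°.
cos H₀ = −tan(+38.4°) tan(-3.580°) = 0.0496, H₀ = 1.5212 rad.
Bracket: H₀ sin φ sin δ + cos φ cos δ sin H₀ = 1.5212×0.62115×-0.06243 + 0.78369×0.99805×0.99877 = -0.058990 + 0.781200 = 0.722210.
Q̄ = (S₀/π) × [bracket] = (2293/π) × 0.722210 = 527.1 W/m².

Q̄ ≈ 527 W/m²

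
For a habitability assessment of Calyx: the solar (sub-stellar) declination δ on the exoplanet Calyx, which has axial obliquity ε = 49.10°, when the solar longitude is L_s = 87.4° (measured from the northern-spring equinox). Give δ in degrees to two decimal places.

δ = +49.03°

sin δ = sin ε · sin L_s = sin 49.10° × sin 87.4° = 0.755075.
δ = arcsin(0.755075) = +49.03°.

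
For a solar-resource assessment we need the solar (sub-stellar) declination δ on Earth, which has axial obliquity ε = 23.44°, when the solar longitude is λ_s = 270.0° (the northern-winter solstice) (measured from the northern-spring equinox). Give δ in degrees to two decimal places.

sin δ = sin ε · sin λ_s = sin 23.44° × sin 270.0° = -0.397789.
δ = arcsin(-0.397789) = -23.44°.

δ = -23.44°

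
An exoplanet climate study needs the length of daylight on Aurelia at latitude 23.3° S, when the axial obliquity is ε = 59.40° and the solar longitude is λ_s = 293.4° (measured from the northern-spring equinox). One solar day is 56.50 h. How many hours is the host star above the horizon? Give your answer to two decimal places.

38.83 h

Solar declination: sin δ = sin ε · sin λ_s = sin 59.40° × sin 293.4° = -0.78995, so δ = -52.181°.
cos H₀ = −tan φ · tan δ = −tan(-23.3°) × tan(-52.181°) = -0.5548, so H₀ = 2.1590 rad = 123.70°.
Daylight = 2H₀/(2π) × 56.50 h = (2.1590/π) × 56.50 = 38.83 h.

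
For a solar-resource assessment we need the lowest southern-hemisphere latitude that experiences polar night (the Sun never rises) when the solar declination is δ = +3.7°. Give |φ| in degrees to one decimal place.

|φ| = 86.3°

Polar night requires cos H₀ = −tan φ tan δ ≥ 1, i.e. tan φ tan δ ≤ −1.
The boundary is |tan φ| · |tan δ| = 1, so |φ| = 90° − |δ| = 90° − 3.7° = 86.3° in the southern hemisphere.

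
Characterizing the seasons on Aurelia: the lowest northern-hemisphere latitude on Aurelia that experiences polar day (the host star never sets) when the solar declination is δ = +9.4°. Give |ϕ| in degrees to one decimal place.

Polar day requires cos h₀ = −tan ϕ tan δ ≤ −1, i.e. tan ϕ tan δ ≥ 1.
The boundary is |tan ϕ| · |tan δ| = 1, so |ϕ| = 90° − |δ| = 90° − 9.4° = 80.6° in the northern hemisphere.

|ϕ| = 80.6°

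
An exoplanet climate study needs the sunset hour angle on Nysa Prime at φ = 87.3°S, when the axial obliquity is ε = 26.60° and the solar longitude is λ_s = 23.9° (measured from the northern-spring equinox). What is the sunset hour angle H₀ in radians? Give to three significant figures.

Solar declination: sin δ = sin ε · sin λ_s = sin 26.60° × sin 23.9° = 0.18141, so δ = +10.452°.
cos H₀ = −tan φ · tan δ = 3.9116 ≥ 1, so the host star never rises (polar night) and H₀ = 0.

H₀ = 0.00 rad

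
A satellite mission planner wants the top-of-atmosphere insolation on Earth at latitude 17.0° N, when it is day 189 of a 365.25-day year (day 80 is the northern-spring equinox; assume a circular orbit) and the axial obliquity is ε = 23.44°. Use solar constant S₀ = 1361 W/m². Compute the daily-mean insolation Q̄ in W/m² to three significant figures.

Solar longitude: λ_s = 360° × (189 − 80)/365.25 = 107.433°.
sin δ = sin 23.44° × sin 107.433° = 0.37952, so δ = +22.304°.
cos H₀ = −tan(+17.0°) tan(+22.304°) = -0.1254, H₀ = 1.6965 rad.
Bracket: H₀ sin φ sin δ + cos φ cos δ sin H₀ = 1.6965×0.29237×0.37952 + 0.95630×0.92518×0.99210 = 0.188244 + 0.877760 = 1.066004.
Q̄ = (S₀/π) × [bracket] = (1361/π) × 1.066004 = 461.8 W/m².

Q̄ ≈ 462 W/m²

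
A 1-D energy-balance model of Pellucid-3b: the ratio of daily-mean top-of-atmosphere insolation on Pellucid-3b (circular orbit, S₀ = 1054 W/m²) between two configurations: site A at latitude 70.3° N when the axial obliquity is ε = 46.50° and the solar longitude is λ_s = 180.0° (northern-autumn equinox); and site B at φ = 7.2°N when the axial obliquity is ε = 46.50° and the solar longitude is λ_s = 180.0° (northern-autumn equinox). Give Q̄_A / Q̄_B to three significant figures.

Q̄_A / Q̄_B ≈ 0.340

— Configuration A (φ=+70.3°):
Solar declination: sin δ = sin ε · sin λ_s = sin 46.50° × sin 180.0° = 0.00000, so δ = +0.000°.
cos H₀ = −tan(+70.3°) tan(+0.000°) = -0.0000, H₀ = 1.5708 rad.
Bracket: H₀ sin φ sin δ + cos φ cos δ sin H₀ = 1.5708×0.94147×0.00000 + 0.33710×1.00000×1.00000 = 0.000000 + 0.337100 = 0.337100.
Q̄ = (S₀/π) × [bracket] = (1054/π) × 0.337100 = 113.10 W/m².
— Configuration B (φ=+7.2°):
Solar declination: sin δ = sin ε · sin λ_s = sin 46.50° × sin 180.0° = 0.00000, so δ = +0.000°.
cos H₀ = −tan(+7.2°) tan(+0.000°) = -0.0000, H₀ = 1.5708 rad.
Bracket: H₀ sin φ sin δ + cos φ cos δ sin H₀ = 1.5708×0.12533×0.00000 + 0.99211×1.00000×1.00000 = 0.000000 + 0.992110 = 0.992110.
Q̄ = (S₀/π) × [bracket] = (1054/π) × 0.992110 = 332.85 W/m².
Ratio Q̄_A / Q̄_B = 113.10 / 332.85 = 0.3398.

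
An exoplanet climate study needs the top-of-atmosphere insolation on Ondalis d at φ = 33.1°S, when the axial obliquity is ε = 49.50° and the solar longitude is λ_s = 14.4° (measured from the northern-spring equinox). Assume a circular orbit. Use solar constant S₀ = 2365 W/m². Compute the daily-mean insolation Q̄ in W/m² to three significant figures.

Q̄ ≈ 502 W/m²

Solar declination: sin δ = sin ε · sin λ_s = sin 49.50° × sin 14.4° = 0.18911, so δ = +10.901°.
cos H₀ = −tan(-33.1°) tan(+10.901°) = 0.1255, H₀ = 1.4449 rad.
Bracket: H₀ sin φ sin δ + cos φ cos δ sin H₀ = 1.4449×-0.54610×0.18911 + 0.83772×0.98196×0.99209 = -0.149219 + 0.816101 = 0.666882.
Q̄ = (S₀/π) × [bracket] = (2365/π) × 0.666882 = 502.0 W/m².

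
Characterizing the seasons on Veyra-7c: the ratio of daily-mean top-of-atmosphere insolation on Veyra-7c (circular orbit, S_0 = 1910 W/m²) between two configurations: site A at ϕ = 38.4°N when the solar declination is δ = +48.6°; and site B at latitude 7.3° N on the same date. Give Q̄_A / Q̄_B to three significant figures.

— Configuration A (ϕ=+38.4°):
cos h₀ = −tan(+38.4°) tan(+48.600°) = -0.8990, h₀ = 2.6883 rad.
Bracket: h₀ sin ϕ sin δ + cos ϕ cos δ sin h₀ = 2.6883×0.62115×0.75011 + 0.78369×0.66131×0.43791 = 1.252562 + 0.226952 = 1.479514.
Q̄ = (S_0/π) × [bracket] = (1910/π) × 1.479514 = 899.50 W/m².
— Configuration B (ϕ=+7.3°):
cos h₀ = −tan(+7.3°) tan(+48.600°) = -0.1453, h₀ = 1.7166 rad.
Bracket: h₀ sin ϕ sin δ + cos ϕ cos δ sin h₀ = 1.7166×0.12706×0.75011 + 0.99189×0.66131×0.98939 = 0.163607 + 0.648987 = 0.812594.
Q̄ = (S_0/π) × [bracket] = (1910/π) × 0.812594 = 494.03 W/m².
Ratio Q̄_A / Q̄_B = 899.50 / 494.03 = 1.821.

Q̄_A / Q̄_B ≈ 1.82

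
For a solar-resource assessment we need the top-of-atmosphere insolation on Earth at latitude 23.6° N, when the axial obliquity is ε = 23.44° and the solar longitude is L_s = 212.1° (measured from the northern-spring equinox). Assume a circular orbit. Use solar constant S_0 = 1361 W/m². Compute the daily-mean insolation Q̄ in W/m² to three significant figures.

Solar declination: sin δ = sin ε · sin L_s = sin 23.44° × sin 212.1° = -0.21138, so δ = -12.203°.
cos h₀ = −tan(+23.6°) tan(-12.203°) = 0.0945, h₀ = 1.4762 rad.
Bracket: h₀ sin ϕ sin δ + cos ϕ cos δ sin h₀ = 1.4762×0.40035×-0.21138 + 0.91636×0.97740×0.99553 = -0.124925 + 0.891647 = 0.766722.
Q̄ = (S_0/π) × [bracket] = (1361/π) × 0.766722 = 332.2 W/m².

Q̄ ≈ 332 W/m²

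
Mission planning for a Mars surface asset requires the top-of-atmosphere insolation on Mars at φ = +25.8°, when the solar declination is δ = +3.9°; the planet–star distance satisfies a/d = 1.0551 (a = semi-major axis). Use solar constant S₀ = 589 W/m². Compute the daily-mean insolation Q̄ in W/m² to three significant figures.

cos H₀ = −tan(+25.8°) tan(+3.900°) = -0.0330, H₀ = 1.6038 rad.
Bracket: H₀ sin φ sin δ + cos φ cos δ sin H₀ = 1.6038×0.43523×0.06802 + 0.90032×0.99768×0.99946 = 0.047479 + 0.897746 = 0.945225.
Inverse-square distance factor (a/d)² = 1.0551² = 1.113236.
Q̄ = (S₀/π) × 1.113236 × [bracket] = (589/π) × 1.113236 × 0.945225 = 197.3 W/m².

Q̄ ≈ 197 W/m²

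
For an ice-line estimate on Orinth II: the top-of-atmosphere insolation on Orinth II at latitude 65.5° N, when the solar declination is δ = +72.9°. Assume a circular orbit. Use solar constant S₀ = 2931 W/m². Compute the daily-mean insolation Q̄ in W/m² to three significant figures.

Q̄ ≈ 2.55e+03 W/m²

cos H₀ = −tan(+65.5°) tan(+72.900°) = -7.1327 ≤ −1 ⇒ polar day, H₀ = π.
Bracket: H₀ sin φ sin δ + cos φ cos δ sin H₀ = 3.1416×0.90996×0.95579 + 0.41469×0.29404×0.00000 = 2.732346 + 0.000000 = 2.732346.
Q̄ = (S₀/π) × [bracket] = (2931/π) × 2.732346 = 2549 W/m².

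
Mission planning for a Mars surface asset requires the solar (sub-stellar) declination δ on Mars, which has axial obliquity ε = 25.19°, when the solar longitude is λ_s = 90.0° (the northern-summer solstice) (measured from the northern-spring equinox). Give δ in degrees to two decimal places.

δ = +25.19°

sin δ = sin ε · sin λ_s = sin 25.19° × sin 90.0° = 0.425621.
δ = arcsin(0.425621) = +25.19°.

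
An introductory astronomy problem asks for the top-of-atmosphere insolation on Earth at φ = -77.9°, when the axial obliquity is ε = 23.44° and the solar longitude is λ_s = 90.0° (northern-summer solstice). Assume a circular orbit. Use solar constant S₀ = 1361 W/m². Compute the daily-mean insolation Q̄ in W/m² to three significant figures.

Solar declination: sin δ = sin ε · sin λ_s = sin 23.44° × sin 90.0° = 0.39779, so δ = +23.440°.
cos H₀ = −tan(-77.9°) tan(+23.440°) = 2.0224 ≥ 1 ⇒ polar night, H₀ = 0 and Q̄ = 0.

Q̄ ≈ 0.00 W/m²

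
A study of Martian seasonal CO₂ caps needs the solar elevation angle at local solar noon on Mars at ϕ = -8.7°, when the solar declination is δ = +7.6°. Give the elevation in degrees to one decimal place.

73.7°

At local noon the hour angle is zero, so the zenith angle equals |ϕ − δ| = |-8.7° − (+7.600°)| = 16.300°.
Elevation = 90° − 16.300° = 73.7°.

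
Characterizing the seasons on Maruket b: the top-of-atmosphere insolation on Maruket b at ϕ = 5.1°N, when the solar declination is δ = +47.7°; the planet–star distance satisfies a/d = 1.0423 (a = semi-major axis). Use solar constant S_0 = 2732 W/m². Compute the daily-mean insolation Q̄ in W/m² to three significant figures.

cos h₀ = −tan(+5.1°) tan(+47.700°) = -0.0981, h₀ = 1.6690 rad.
Bracket: h₀ sin ϕ sin δ + cos ϕ cos δ sin h₀ = 1.6690×0.08889×0.73963 + 0.99604×0.67301×0.99518 = 0.109730 + 0.667114 = 0.776844.
Inverse-square distance factor (a/d)² = 1.0423² = 1.086389.
Q̄ = (S_0/π) × 1.086389 × [bracket] = (2732/π) × 1.086389 × 0.776844 = 733.9 W/m².

Q̄ ≈ 734 W/m²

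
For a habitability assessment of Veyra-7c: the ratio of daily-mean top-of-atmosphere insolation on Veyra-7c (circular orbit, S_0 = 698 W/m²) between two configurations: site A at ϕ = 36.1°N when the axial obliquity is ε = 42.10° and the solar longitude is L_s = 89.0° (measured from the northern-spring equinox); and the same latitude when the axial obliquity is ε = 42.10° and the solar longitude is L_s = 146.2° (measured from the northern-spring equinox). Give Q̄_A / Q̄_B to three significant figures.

Q̄_A / Q̄_B ≈ 1.20

— Configuration A (ϕ=+36.1°):
Solar declination: sin δ = sin ε · sin L_s = sin 42.10° × sin 89.0° = 0.67032, so δ = +42.092°.
cos h₀ = −tan(+36.1°) tan(+42.092°) = -0.6587, h₀ = 2.2899 rad.
Bracket: h₀ sin ϕ sin δ + cos ϕ cos δ sin h₀ = 2.2899×0.58920×0.67032 + 0.80799×0.74207×0.75240 = 0.904402 + 0.451128 = 1.355530.
Q̄ = (S_0/π) × [bracket] = (698/π) × 1.355530 = 301.17 W/m².
— Configuration B (ϕ=+36.1°):
Solar declination: sin δ = sin ε · sin L_s = sin 42.10° × sin 146.2° = 0.37296, so δ = +21.898°.
cos h₀ = −tan(+36.1°) tan(+21.898°) = -0.2931, h₀ = 1.8683 rad.
Bracket: h₀ sin ϕ sin δ + cos ϕ cos δ sin h₀ = 1.8683×0.58920×0.37296 + 0.80799×0.92785×0.95608 = 0.410555 + 0.716767 = 1.127322.
Q̄ = (S_0/π) × [bracket] = (698/π) × 1.127322 = 250.47 W/m².
Ratio Q̄_A / Q̄_B = 301.17 / 250.47 = 1.202.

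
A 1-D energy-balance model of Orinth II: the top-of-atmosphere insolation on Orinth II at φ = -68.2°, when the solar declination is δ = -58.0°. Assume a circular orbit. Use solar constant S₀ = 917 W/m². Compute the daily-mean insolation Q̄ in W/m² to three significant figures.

cos H₀ = −tan(-68.2°) tan(-58.000°) = -4.0011 ≤ −1 ⇒ polar day, H₀ = π.
Bracket: H₀ sin φ sin δ + cos φ cos δ sin H₀ = 3.1416×-0.92849×-0.84805 + 0.37137×0.52992×0.00000 = 2.473715 + 0.000000 = 2.473715.
Q̄ = (S₀/π) × [bracket] = (917/π) × 2.473715 = 722.1 W/m².

Q̄ ≈ 722 W/m²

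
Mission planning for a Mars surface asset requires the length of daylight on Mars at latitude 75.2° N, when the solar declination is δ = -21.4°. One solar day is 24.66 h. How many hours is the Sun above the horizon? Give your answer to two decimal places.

0.00 h

cos h₀ = −tan ϕ · tan δ = 1.4833 ≥ 1, so the Sun never rises (polar night) and h₀ = 0.
Daylight = 2h₀/(2π) × 24.66 h = (0.0000/π) × 24.66 = 0.00 h.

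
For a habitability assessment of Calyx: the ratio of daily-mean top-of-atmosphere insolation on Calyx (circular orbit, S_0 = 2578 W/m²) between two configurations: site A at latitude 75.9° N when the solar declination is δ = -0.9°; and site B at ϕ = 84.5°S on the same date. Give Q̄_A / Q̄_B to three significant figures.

— Configuration A (ϕ=+75.9°):
cos h₀ = −tan(+75.9°) tan(-0.900°) = 0.0625, h₀ = 1.5082 rad.
Bracket: h₀ sin ϕ sin δ + cos ϕ cos δ sin h₀ = 1.5082×0.96987×-0.01571 + 0.24362×0.99988×0.99804 = -0.022980 + 0.243113 = 0.220133.
Q̄ = (S_0/π) × [bracket] = (2578/π) × 0.220133 = 180.64 W/m².
— Configuration B (ϕ=-84.5°):
cos h₀ = −tan(-84.5°) tan(-0.900°) = -0.1631, h₀ = 1.7347 rad.
Bracket: h₀ sin ϕ sin δ + cos ϕ cos δ sin h₀ = 1.7347×-0.99540×-0.01571 + 0.09585×0.99988×0.98660 = 0.027127 + 0.094554 = 0.121681.
Q̄ = (S_0/π) × [bracket] = (2578/π) × 0.121681 = 99.852 W/m².
Ratio Q̄_A / Q̄_B = 180.64 / 99.852 = 1.809.

Q̄_A / Q̄_B ≈ 1.81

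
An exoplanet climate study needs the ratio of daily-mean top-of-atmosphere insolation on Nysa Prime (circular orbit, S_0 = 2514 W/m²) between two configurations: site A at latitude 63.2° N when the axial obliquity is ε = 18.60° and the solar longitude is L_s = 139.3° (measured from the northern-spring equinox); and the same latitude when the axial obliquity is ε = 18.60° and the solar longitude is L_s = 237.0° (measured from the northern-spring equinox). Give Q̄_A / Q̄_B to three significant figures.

Q̄_A / Q̄_B ≈ 6.09

— Configuration A (ϕ=+63.2°):
Solar declination: sin δ = sin ε · sin L_s = sin 18.60° × sin 139.3° = 0.20799, so δ = +12.005°.
cos h₀ = −tan(+63.2°) tan(+12.005°) = -0.4210, h₀ = 2.0053 rad.
Bracket: h₀ sin ϕ sin δ + cos ϕ cos δ sin h₀ = 2.0053×0.89259×0.20799 + 0.45088×0.97813×0.90708 = 0.372284 + 0.400040 = 0.772324.
Q̄ = (S_0/π) × [bracket] = (2514/π) × 0.772324 = 618.04 W/m².
— Configuration B (ϕ=+63.2°):
Solar declination: sin δ = sin ε · sin L_s = sin 18.60° × sin 237.0° = -0.26750, so δ = -15.516°.
cos h₀ = −tan(+63.2°) tan(-15.516°) = 0.5496, h₀ = 0.9889 rad.
Bracket: h₀ sin ϕ sin δ + cos ϕ cos δ sin h₀ = 0.9889×0.89259×-0.26750 + 0.45088×0.96356×0.83543 = -0.236118 + 0.362953 = 0.126835.
Q̄ = (S_0/π) × [bracket] = (2514/π) × 0.126835 = 101.50 W/m².
Ratio Q̄_A / Q̄_B = 618.04 / 101.50 = 6.089.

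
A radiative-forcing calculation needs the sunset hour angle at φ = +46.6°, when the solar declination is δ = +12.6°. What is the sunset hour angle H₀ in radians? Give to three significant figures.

H₀ = 1.81 rad

cos H₀ = −tan φ · tan δ = −tan(+46.6°) × tan(+12.600°) = -0.2364, so H₀ = 1.8094 rad = 103.67°.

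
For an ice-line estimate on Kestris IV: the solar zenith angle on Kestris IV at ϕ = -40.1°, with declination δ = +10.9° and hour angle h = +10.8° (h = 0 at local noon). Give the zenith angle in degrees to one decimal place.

cos θ_z = sin ϕ sin δ + cos ϕ cos δ cos h = -0.121801 + 0.737817 = 0.616016.
θ_z = arccos(0.616016) = 52.0°.

θ_z = 52.0°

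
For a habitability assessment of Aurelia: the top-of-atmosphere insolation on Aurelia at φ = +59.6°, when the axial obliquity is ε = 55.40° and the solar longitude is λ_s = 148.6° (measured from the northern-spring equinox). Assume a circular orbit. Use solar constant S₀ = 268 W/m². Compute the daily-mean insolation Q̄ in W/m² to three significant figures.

Solar declination: sin δ = sin ε · sin λ_s = sin 55.40° × sin 148.6° = 0.42886, so δ = +25.395°.
cos H₀ = −tan(+59.6°) tan(+25.395°) = -0.8092, H₀ = 2.5135 rad.
Bracket: H₀ sin φ sin δ + cos φ cos δ sin H₀ = 2.5135×0.86251×0.42886 + 0.50603×0.90337×0.58758 = 0.929734 + 0.268602 = 1.198336.
Q̄ = (S₀/π) × [bracket] = (268/π) × 1.198336 = 102.2 W/m².

Q̄ ≈ 102 W/m²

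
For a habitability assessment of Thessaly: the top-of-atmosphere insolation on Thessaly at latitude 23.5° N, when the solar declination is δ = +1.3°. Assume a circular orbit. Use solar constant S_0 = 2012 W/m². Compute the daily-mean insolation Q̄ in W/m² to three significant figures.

cos h₀ = −tan(+23.5°) tan(+1.300°) = -0.0099, h₀ = 1.5807 rad.
Bracket: h₀ sin ϕ sin δ + cos ϕ cos δ sin h₀ = 1.5807×0.39875×0.02269 + 0.91706×0.99974×0.99995 = 0.014302 + 0.916776 = 0.931078.
Q̄ = (S_0/π) × [bracket] = (2012/π) × 0.931078 = 596.3 W/m².

Q̄ ≈ 596 W/m²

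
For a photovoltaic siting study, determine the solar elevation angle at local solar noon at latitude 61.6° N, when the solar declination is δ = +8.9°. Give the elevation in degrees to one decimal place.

37.3°

At local noon the hour angle is zero, so the zenith angle equals |ϕ − δ| = |+61.6° − (+8.900°)| = 52.700°.
Elevation = 90° − 52.700° = 37.3°.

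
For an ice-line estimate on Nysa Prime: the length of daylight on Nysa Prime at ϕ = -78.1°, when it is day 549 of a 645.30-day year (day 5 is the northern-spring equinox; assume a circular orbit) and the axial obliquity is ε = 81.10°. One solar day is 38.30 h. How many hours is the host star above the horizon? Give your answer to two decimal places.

Solar longitude: L_s = 360° × (549 − 5)/645.30 = 303.487°.
sin δ = sin 81.10° × sin 303.487° = -0.82397, so δ = -55.484°.
Sunrise equation: cos h₀ = −tan ϕ · tan δ = -6.9005 ≤ −1, so the host star never sets (polar day) and h₀ = π.
Daylight = 2h₀/(2π) × 38.30 h = (3.1416/π) × 38.30 = 38.30 h.

38.30 h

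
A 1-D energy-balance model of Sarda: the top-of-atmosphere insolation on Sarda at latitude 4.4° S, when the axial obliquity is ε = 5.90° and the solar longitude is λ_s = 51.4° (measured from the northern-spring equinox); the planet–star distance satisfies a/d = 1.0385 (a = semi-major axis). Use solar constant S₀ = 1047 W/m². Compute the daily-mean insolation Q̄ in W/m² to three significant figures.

Q̄ ≈ 354 W/m²

Solar declination: sin δ = sin ε · sin λ_s = sin 5.90° × sin 51.4° = 0.08033, so δ = +4.608°.
cos H₀ = −tan(-4.4°) tan(+4.608°) = 0.0062, H₀ = 1.5646 rad.
Bracket: H₀ sin φ sin δ + cos φ cos δ sin H₀ = 1.5646×-0.07672×0.08033 + 0.99705×0.99677×0.99998 = -0.009643 + 0.993810 = 0.984167.
Inverse-square distance factor (a/d)² = 1.0385² = 1.078482.
Q̄ = (S₀/π) × 1.078482 × [bracket] = (1047/π) × 1.078482 × 0.984167 = 353.7 W/m².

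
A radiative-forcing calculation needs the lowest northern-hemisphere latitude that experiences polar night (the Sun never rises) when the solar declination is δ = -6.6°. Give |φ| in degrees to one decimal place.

|φ| = 83.4°

Polar night requires cos H₀ = −tan φ tan δ ≥ 1, i.e. tan φ tan δ ≤ −1.
The boundary is |tan φ| · |tan δ| = 1, so |φ| = 90° − |δ| = 90° − 6.6° = 83.4° in the northern hemisphere.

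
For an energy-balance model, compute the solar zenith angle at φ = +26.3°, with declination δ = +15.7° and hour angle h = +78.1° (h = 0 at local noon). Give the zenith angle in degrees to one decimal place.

θ_z = 72.7°

cos θ_z = sin φ sin δ + cos φ cos δ cos h = 0.119895 + 0.177962 = 0.297857.
θ_z = arccos(0.297857) = 72.7°.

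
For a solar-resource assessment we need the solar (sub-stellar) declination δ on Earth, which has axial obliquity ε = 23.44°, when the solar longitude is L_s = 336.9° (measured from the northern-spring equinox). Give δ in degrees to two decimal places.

δ = -8.98°

sin δ = sin ε · sin L_s = sin 23.44° × sin 336.9° = -0.156067.
δ = arcsin(-0.156067) = -8.98°.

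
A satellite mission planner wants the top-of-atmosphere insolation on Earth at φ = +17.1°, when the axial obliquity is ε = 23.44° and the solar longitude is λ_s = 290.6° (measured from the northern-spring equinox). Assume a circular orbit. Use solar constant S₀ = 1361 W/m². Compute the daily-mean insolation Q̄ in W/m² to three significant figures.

Solar declination: sin δ = sin ε · sin λ_s = sin 23.44° × sin 290.6° = -0.37235, so δ = -21.861°.
cos H₀ = −tan(+17.1°) tan(-21.861°) = 0.1234, H₀ = 1.4471 rad.
Bracket: H₀ sin φ sin δ + cos φ cos δ sin H₀ = 1.4471×0.29404×-0.37235 + 0.95579×0.92809×0.99235 = -0.158437 + 0.880273 = 0.721836.
Q̄ = (S₀/π) × [bracket] = (1361/π) × 0.721836 = 312.7 W/m².

Q̄ ≈ 313 W/m²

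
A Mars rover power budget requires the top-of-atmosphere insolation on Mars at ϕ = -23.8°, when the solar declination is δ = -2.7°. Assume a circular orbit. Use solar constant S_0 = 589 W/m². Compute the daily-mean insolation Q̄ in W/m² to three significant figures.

cos h₀ = −tan(-23.8°) tan(-2.700°) = -0.0208, h₀ = 1.5916 rad.
Bracket: h₀ sin ϕ sin δ + cos ϕ cos δ sin h₀ = 1.5916×-0.40355×-0.04711 + 0.91496×0.99889×0.99978 = 0.030258 + 0.913743 = 0.944001.
Q̄ = (S_0/π) × [bracket] = (589/π) × 0.944001 = 177.0 W/m².

Q̄ ≈ 177 W/m²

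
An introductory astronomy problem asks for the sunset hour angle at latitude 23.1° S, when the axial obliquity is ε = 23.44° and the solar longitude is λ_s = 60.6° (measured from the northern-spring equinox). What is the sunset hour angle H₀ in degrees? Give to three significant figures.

Solar declination: sin δ = sin ε · sin λ_s = sin 23.44° × sin 60.6° = 0.34656, so δ = +20.277°.
cos H₀ = −tan φ · tan δ = −tan(-23.1°) × tan(+20.277°) = 0.1576, so H₀ = 1.4126 rad = 80.93°.

H₀ = 80.9°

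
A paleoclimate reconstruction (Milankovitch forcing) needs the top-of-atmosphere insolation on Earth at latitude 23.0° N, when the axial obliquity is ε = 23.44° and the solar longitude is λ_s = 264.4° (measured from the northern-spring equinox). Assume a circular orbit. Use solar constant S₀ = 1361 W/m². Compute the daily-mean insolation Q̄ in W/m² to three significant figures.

Q̄ ≈ 267 W/m²

Solar declination: sin δ = sin ε · sin λ_s = sin 23.44° × sin 264.4° = -0.39589, so δ = -23.321°.
cos H₀ = −tan(+23.0°) tan(-23.321°) = 0.1830, H₀ = 1.3868 rad.
Bracket: H₀ sin φ sin δ + cos φ cos δ sin H₀ = 1.3868×0.39073×-0.39589 + 0.92050×0.91830×0.98311 = -0.214519 + 0.831018 = 0.616499.
Q̄ = (S₀/π) × [bracket] = (1361/π) × 0.616499 = 267.1 W/m².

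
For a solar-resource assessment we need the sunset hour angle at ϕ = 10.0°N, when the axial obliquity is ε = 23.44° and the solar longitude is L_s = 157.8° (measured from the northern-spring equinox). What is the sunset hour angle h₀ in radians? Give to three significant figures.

Solar declination: sin δ = sin ε · sin L_s = sin 23.44° × sin 157.8° = 0.15030, so δ = +8.644°.
cos h₀ = −tan ϕ · tan δ = −tan(+10.0°) × tan(+8.644°) = -0.0268, so h₀ = 1.5976 rad = 91.54°.

h₀ = 1.60 rad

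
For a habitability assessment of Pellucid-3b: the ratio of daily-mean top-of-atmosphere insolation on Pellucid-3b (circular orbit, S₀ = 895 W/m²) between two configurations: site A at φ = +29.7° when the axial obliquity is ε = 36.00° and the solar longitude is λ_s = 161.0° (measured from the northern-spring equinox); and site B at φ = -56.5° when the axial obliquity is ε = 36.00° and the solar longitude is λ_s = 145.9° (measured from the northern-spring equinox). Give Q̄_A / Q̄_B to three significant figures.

Q̄_A / Q̄_B ≈ 6.15

— Configuration A (φ=+29.7°):
Solar declination: sin δ = sin ε · sin λ_s = sin 36.00° × sin 161.0° = 0.19136, so δ = +11.032°.
cos H₀ = −tan(+29.7°) tan(+11.032°) = -0.1112, H₀ = 1.6822 rad.
Bracket: H₀ sin φ sin δ + cos φ cos δ sin H₀ = 1.6822×0.49546×0.19136 + 0.86863×0.98152×0.99380 = 0.159491 + 0.847292 = 1.006783.
Q̄ = (S₀/π) × [bracket] = (895/π) × 1.006783 = 286.82 W/m².
— Configuration B (φ=-56.5°):
Solar declination: sin δ = sin ε · sin λ_s = sin 36.00° × sin 145.9° = 0.32954, so δ = +19.241°.
cos H₀ = −tan(-56.5°) tan(+19.241°) = 0.5273, H₀ = 1.0153 rad.
Bracket: H₀ sin φ sin δ + cos φ cos δ sin H₀ = 1.0153×-0.83389×0.32954 + 0.55194×0.94414×0.84966 = -0.279005 + 0.442765 = 0.163760.
Q̄ = (S₀/π) × [bracket] = (895/π) × 0.163760 = 46.653 W/m².
Ratio Q̄_A / Q̄_B = 286.82 / 46.653 = 6.148.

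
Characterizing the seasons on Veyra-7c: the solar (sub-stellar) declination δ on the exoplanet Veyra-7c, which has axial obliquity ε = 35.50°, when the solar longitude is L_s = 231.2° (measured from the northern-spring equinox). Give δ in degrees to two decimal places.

sin δ = sin ε · sin L_s = sin 35.50° × sin 231.2° = -0.452564.
δ = arcsin(-0.452564) = -26.91°.

δ = -26.91°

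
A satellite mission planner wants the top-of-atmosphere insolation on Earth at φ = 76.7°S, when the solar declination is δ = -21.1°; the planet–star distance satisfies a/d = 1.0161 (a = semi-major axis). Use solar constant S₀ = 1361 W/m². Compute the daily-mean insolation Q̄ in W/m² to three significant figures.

Q̄ ≈ 492 W/m²

cos H₀ = −tan(-76.7°) tan(-21.100°) = -1.6323 ≤ −1 ⇒ polar day, H₀ = π.
Bracket: H₀ sin φ sin δ + cos φ cos δ sin H₀ = 3.1416×-0.97318×-0.36000 + 0.23005×0.93295×0.00000 = 1.100643 + 0.000000 = 1.100643.
Inverse-square distance factor (a/d)² = 1.0161² = 1.032459.
Q̄ = (S₀/π) × 1.032459 × [bracket] = (1361/π) × 1.032459 × 1.100643 = 492.3 W/m².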